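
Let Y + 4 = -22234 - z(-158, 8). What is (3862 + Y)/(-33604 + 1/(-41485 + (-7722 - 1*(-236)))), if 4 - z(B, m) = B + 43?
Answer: 60381243/109708099 ≈ 0.55038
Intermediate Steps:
z(B, m) = -39 - B (z(B, m) = 4 - (B + 43) = 4 - (43 + B) = 4 + (-43 - B) = -39 - B)
Y = -22357 (Y = -4 + (-22234 - (-39 - 1*(-158))) = -4 + (-22234 - (-39 + 158)) = -4 + (-22234 - 1*119) = -4 + (-22234 - 119) = -4 - 22353 = -22357)
(3862 + Y)/(-33604 + 1/(-41485 + (-7722 - 1*(-236)))) = (3862 - 22357)/(-33604 + 1/(-41485 + (-7722 - 1*(-236)))) = -18495/(-33604 + 1/(-41485 + (-7722 + 236))) = -18495/(-33604 + 1/(-41485 - 7486)) = -18495/(-33604 + 1/(-48971)) = -18495/(-33604 - 1/48971) = -18495/(-1645621485/48971) = -18495*(-48971/1645621485) = 60381243/109708099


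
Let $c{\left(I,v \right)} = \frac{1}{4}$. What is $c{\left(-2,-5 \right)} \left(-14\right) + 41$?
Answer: $\frac{75}{2} \approx 37.5$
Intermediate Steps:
$c{\left(I,v \right)} = \frac{1}{4}$
$c{\left(-2,-5 \right)} \left(-14\right) + 41 = \frac{1}{4} \left(-14\right) + 41 = - \frac{7}{2} + 41 = \frac{75}{2}$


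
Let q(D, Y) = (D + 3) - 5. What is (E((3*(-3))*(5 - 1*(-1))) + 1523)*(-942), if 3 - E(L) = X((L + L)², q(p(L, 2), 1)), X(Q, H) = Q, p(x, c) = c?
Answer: 9549996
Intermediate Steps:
q(D, Y) = -2 + D (q(D, Y) = (3 + D) - 5 = -2 + D)
E(L) = 3 - 4*L² (E(L) = 3 - (L + L)² = 3 - (2*L)² = 3 - 4*L²)
(E((3*(-3))*(5 - 1*(-1))) + 1523)*(-942) = ((3 - 4*81*(5 - 1*(-1))²) + 1523)*(-942) = ((3 - 4*81*(5 + 1)²) + 1523)*(-942) = ((3 - 4*(-9*6)²) + 1523)*(-942) = ((3 - 4*(-54)²) + 1523)*(-942) = ((3 - 4*2916) + 1523)*(-942) = ((3 - 11664) + 1523)*(-942) = (-11661 + 1523)*(-942) = -10138*(-942) = 9549996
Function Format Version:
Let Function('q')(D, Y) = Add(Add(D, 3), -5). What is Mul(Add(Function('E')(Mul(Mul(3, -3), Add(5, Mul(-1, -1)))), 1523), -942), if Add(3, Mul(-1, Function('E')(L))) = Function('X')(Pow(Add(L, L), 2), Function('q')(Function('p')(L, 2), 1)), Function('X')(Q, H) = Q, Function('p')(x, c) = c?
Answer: 9549996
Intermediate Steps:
Function('q')(D, Y) = Add(-2, D) (Function('q')(D, Y) = Add(Add(3, D), -5) = Add(-2, D))
Function('E')(L) = Add(3, Mul(-4, Pow(L, 2))) (Function('E')(L) = Add(3, Mul(-1, Pow(Add(L, L), 2))) = Add(3, Mul(-1, Pow(Mul(2, L), 2))) = Add(3, Mul(-1, Mul(4, Pow(L, 2)))) = Add(3, Mul(-4, Pow(L, 2))))
Mul(Add(Function('E')(Mul(Mul(3, -3), Add(5, Mul(-1, -1)))), 1523), -942) = Mul(Add(Add(3, Mul(-4, Pow(Mul(Mul(3, -3), Add(5, Mul(-1, -1))), 2))), 1523), -942) = Mul(Add(Add(3, Mul(-4, Pow(Mul(-9, Add(5, 1)), 2))), 1523), -942) = Mul(Add(Add(3, Mul(-4, Pow(Mul(-9, 6), 2))), 1523), -942) = Mul(Add(Add(3, Mul(-4, Pow(-54, 2))), 1523), -942) = Mul(Add(Add(3, Mul(-4, 2916)), 1523), -942) = Mul(Add(Add(3, -11664), 1523), -942) = Mul(Add(-11661, 1523), -942) = Mul(-10138, -942) = 9549996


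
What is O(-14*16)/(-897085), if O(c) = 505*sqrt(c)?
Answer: -404*I*sqrt(14)/179417 ≈ -0.0084252*I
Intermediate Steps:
O(-14*16)/(-897085) = (505*sqrt(-14*16))/(-897085) = (505*sqrt(-224))*(-1/897085) = (505*(4*I*sqrt(14)))*(-1/897085) = (2020*I*sqrt(14))*(-1/897085) = -404*I*sqrt(14)/179417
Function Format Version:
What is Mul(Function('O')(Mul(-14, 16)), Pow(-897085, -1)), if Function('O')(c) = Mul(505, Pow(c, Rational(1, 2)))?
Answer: Mul(Rational(-404, 179417), I, Pow(14, Rational(1, 2))) ≈ Mul(-0.0084252, I)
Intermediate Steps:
Mul(Function('O')(Mul(-14, 16)), Pow(-897085, -1)) = Mul(Mul(505, Pow(Mul(-14, 16), Rational(1, 2))), Pow(-897085, -1)) = Mul(Mul(505, Pow(-224, Rational(1, 2))), Rational(-1, 897085)) = Mul(Mul(505, Mul(4, I, Pow(14, Rational(1, 2)))), Rational(-1, 897085)) = Mul(Mul(2020, I, Pow(14, Rational(1, 2))), Rational(-1, 897085)) = Mul(Rational(-404, 179417), I, Pow(14, Rational(1, 2)))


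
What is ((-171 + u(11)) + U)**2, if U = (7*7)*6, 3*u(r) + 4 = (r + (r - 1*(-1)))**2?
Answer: 88804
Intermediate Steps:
u(r) = -4/3 + (1 + 2*r)**2/3 (u(r) = -4/3 + (r + (r - 1*(-1)))**2/3 = -4/3 + (r + (r + 1))**2/3 = -4/3 + (r + (1 + r))**2/3 = -4/3 + (1 + 2*r)**2/3)
U = 294 (U = 49*6 = 294)
((-171 + u(11)) + U)**2 = ((-171 + (-4/3 + (1 + 2*11)**2/3)) + 294)**2 = ((-171 + (-4/3 + (1 + 22)**2/3)) + 294)**2 = ((-171 + (-4/3 + (1/3)*23**2)) + 294)**2 = ((-171 + (-4/3 + (1/3)*529)) + 294)**2 = ((-171 + (-4/3 + 529/3)) + 294)**2 = ((-171 + 175) + 294)**2 = (4 + 294)**2 = 298**2 = 88804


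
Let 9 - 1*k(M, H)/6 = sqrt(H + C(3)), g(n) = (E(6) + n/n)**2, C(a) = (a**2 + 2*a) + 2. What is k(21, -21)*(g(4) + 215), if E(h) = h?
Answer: 14256 - 3168*I ≈ 14256.0 - 3168.0*I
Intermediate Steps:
C(a) = 2 + a**2 + 2*a
g(n) = 49 (g(n) = (6 + n/n)**2 = (6 + 1)**2 = 7**2 = 49)
k(M, H) = 54 - 6*sqrt(17 + H) (k(M, H) = 54 - 6*sqrt(H + (2 + 3**2 + 2*3)) = 54 - 6*sqrt(H + (2 + 9 + 6)) = 54 - 6*sqrt(H + 17) = 54 - 6*sqrt(17 + H))
k(21, -21)*(g(4) + 215) = (54 - 6*sqrt(17 - 21))*(49 + 215) = (54 - 12*I)*264 = 14256 - 3168*I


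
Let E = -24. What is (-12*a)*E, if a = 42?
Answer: 12096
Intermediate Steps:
(-12*a)*E = -12*42*(-24) = -504*(-24) = 12096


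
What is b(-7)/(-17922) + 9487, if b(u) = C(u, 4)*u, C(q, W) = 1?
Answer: 170026021/17922 ≈ 9487.0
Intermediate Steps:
b(u) = u (b(u) = 1*u = u)
b(-7)/(-17922) + 9487 = -7/(-17922) + 9487 = -7*(-1/17922) + 9487 = 7/17922 + 9487 = 170026021/17922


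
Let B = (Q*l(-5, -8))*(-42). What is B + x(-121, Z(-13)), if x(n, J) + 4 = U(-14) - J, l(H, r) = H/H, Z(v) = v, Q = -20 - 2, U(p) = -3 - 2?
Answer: 928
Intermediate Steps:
U(p) = -5
Q = -22
l(H, r) = 1
x(n, J) = -9 - J (x(n, J) = -4 + (-5 - J) = -9 - J)
B = 924 (B = -22*1*(-42) = -22*(-42) = 924)
B + x(-121, Z(-13)) = 924 + (-9 - 1*(-13)) = 924 + (-9 + 13) = 924 + 4 = 928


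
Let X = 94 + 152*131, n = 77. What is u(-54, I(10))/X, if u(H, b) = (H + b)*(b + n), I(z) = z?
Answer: -1914/10003 ≈ -0.19134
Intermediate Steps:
X = 20006 (X = 94 + 19912 = 20006)
u(H, b) = (77 + b)*(H + b) (u(H, b) = (H + b)*(b + 77) = (H + b)*(77 + b) = (77 + b)*(H + b))
u(-54, I(10))/X = (10² + 77*(-54) + 77*10 - 54*10)/20006 = (100 - 4158 + 770 - 540)*(1/20006) = -3828*1/20006 = -1914/10003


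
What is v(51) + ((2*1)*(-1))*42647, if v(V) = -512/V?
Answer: -4350506/51 ≈ -85304.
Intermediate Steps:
v(51) + ((2*1)*(-1))*42647 = -512/51 + ((2*1)*(-1))*42647 = -512*1/51 + (2*(-1))*42647 = -512/51 - 2*42647 = -512/51 - 85294 = -4350506/51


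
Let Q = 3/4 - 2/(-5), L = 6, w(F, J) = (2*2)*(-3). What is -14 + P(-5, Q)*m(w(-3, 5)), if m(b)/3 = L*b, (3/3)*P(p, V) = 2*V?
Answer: -2554/5 ≈ -510.80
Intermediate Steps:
w(F, J) = -12 (w(F, J) = 4*(-3) = -12)
Q = 23/20 (Q = 3*(¼) - 2*(-⅕) = ¾ + ⅖ = 23/20 ≈ 1.1500)
P(p, V) = 2*V
m(b) = 18*b (m(b) = 3*(6*b) = 18*b)
-14 + P(-5, Q)*m(w(-3, 5)) = -14 + (2*(23/20))*(18*(-12)) = -14 + (23/10)*(-216) = -14 - 2484/5 = -2554/5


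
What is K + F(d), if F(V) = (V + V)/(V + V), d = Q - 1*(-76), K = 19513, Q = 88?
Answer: 19514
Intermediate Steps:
d = 164 (d = 88 - 1*(-76) = 88 + 76 = 164)
F(V) = 1 (F(V) = (2*V)/((2*V)) = (2*V)*(1/(2*V)) = 1)
K + F(d) = 19513 + 1 = 19514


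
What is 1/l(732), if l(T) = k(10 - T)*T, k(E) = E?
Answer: -1/528504 ≈ -1.8921e-6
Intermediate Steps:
l(T) = T*(10 - T) (l(T) = (10 - T)*T = T*(10 - T))
1/l(732) = 1/(732*(10 - 1*732)) = 1/(732*(10 - 732)) = 1/(732*(-722)) = 1/(-528504) = -1/528504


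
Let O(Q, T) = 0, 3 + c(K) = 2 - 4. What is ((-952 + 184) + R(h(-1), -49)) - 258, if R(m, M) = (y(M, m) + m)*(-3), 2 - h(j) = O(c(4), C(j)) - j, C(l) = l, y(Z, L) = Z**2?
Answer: -8232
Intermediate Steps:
c(K) = -5 (c(K) = -3 + (2 - 4) = -3 - 2 = -5)
h(j) = 2 + j (h(j) = 2 - (0 - j) = 2 - (-1)*j = 2 + j)
R(m, M) = -3*m - 3*M**2 (R(m, M) = (M**2 + m)*(-3) = (m + M**2)*(-3) = -3*m - 3*M**2)
((-952 + 184) + R(h(-1), -49)) - 258 = ((-952 + 184) + (-3*(2 - 1) - 3*(-49)**2)) - 258 = (-768 + (-3*1 - 3*2401)) - 258 = (-768 + (-3 - 7203)) - 258 = (-768 - 7206) - 258 = -7974 - 258 = -8232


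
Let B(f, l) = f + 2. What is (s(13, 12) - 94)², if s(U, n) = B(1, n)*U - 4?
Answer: 3481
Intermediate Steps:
B(f, l) = 2 + f
s(U, n) = -4 + 3*U (s(U, n) = (2 + 1)*U - 4 = 3*U - 4 = -4 + 3*U)
(s(13, 12) - 94)² = ((-4 + 3*13) - 94)² = ((-4 + 39) - 94)² = (35 - 94)² = (-59)² = 3481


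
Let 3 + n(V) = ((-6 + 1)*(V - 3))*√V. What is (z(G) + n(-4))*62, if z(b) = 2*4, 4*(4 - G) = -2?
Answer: 310 + 4340*I ≈ 310.0 + 4340.0*I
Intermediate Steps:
G = 9/2 (G = 4 - ¼*(-2) = 4 + ½ = 9/2 ≈ 4.5000)
n(V) = -3 + √V*(15 - 5*V) (n(V) = -3 + ((-6 + 1)*(V - 3))*√V = -3 + (-5*(-3 + V))*√V = -3 + (15 - 5*V)*√V = -3 + √V*(15 - 5*V))
z(b) = 8
(z(G) + n(-4))*62 = (8 + (-3 - (-40)*I + 15*√(-4)))*62 = (8 + (-3 - (-40)*I + 15*(2*I)))*62 = (8 + (-3 + 40*I + 30*I))*62 = (8 + (-3 + 70*I))*62 = (5 + 70*I)*62 = 310 + 4340*I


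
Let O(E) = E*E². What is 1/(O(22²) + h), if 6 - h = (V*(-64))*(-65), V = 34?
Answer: 1/113238470 ≈ 8.8309e-9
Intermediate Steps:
O(E) = E³
h = -141434 (h = 6 - 34*(-64)*(-65) = 6 - (-2176)*(-65) = 6 - 1*141440 = 6 - 141440 = -141434)
1/(O(22²) + h) = 1/((22²)³ - 141434) = 1/(484³ - 141434) = 1/(113379904 - 141434) = 1/113238470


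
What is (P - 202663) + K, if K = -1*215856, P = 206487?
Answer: -212032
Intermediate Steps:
K = -215856
(P - 202663) + K = (206487 - 202663) - 215856 = 3824 - 215856 = -212032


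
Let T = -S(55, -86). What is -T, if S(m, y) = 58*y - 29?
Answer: -5017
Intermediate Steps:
S(m, y) = -29 + 58*y
T = 5017 (T = -(-29 + 58*(-86)) = -(-29 - 4988) = -1*(-5017) = 5017)
-T = -1*5017 = -5017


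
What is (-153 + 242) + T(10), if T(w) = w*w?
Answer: 189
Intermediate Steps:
T(w) = w²
(-153 + 242) + T(10) = (-153 + 242) + 10² = 89 + 100 = 189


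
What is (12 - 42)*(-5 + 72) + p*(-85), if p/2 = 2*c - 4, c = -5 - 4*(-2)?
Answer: -2350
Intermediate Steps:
c = 3 (c = -5 + 8 = 3)
p = 4 (p = 2*(2*3 - 4) = 2*(6 - 4) = 2*2 = 4)
(12 - 42)*(-5 + 72) + p*(-85) = (12 - 42)*(-5 + 72) + 4*(-85) = -30*67 - 340 = -2010 - 340 = -2350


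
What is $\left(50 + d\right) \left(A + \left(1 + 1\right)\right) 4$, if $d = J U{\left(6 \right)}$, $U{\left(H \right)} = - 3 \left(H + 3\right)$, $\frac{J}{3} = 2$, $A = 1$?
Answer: $-1344$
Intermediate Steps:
$J = 6$ ($J = 3 \cdot 2 = 6$)
$U{\left(H \right)} = -9 - 3 H$ ($U{\left(H \right)} = - 3 \left(3 + H\right) = -9 - 3 H$)
$d = -162$ ($d = 6 \left(-9 - 18\right) = 6 \left(-27\right) = -162$)
$\left(50 + d\right) \left(A + \left(1 + 1\right)\right) 4 = \left(50 - 162\right) \left(1 + \left(1 + 1\right)\right) 4 = - 112 \left(1 + 2\right) 4 = - 112 \cdot 3 \cdot 4 = \left(-112\right) 12 = -1344$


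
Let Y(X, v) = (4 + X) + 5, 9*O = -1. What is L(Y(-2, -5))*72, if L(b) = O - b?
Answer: -512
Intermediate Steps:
O = -⅑ (O = (⅑)*(-1) = -⅑ ≈ -0.11111)
Y(X, v) = 9 + X
L(b) = -⅑ - b
L(Y(-2, -5))*72 = (-⅑ - (9 - 2))*72 = (-⅑ - 1*7)*72 = (-⅑ - 7)*72 = -64/9*72 = -512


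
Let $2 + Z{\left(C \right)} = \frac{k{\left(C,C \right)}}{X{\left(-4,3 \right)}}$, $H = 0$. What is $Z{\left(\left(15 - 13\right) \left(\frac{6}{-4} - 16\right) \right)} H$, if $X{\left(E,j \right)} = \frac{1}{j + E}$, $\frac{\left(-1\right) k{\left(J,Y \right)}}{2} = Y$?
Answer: $0$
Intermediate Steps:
$k{\left(J,Y \right)} = - 2 Y$
$X{\left(E,j \right)} = \frac{1}{E + j}$
$Z{\left(C \right)} = -2 + 2 C$ ($Z{\left(C \right)} = -2 + \frac{\left(-2\right) C}{\frac{1}{-4 + 3}} = -2 + \frac{\left(-2\right) C}{\frac{1}{-1}} = -2 + \frac{\left(-2\right) C}{-1} = -2 + - 2 C \left(-1\right) = -2 + 2 C$)
$Z{\left(\left(15 - 13\right) \left(\frac{6}{-4} - 16\right) \right)} H = \left(-2 + 2 \left(15 - 13\right) \left(\frac{6}{-4} - 16\right)\right) 0 = \left(-2 + 2 \cdot 2 \left(6 \left(- \frac{1}{4}\right) - 16\right)\right) 0 = \left(-2 + 2 \cdot 2 \left(- \frac{3}{2} - 16\right)\right) 0 = \left(-2 + 2 \cdot 2 \left(- \frac{35}{2}\right)\right) 0 = \left(-2 + 2 \left(-35\right)\right) 0 = \left(-2 - 70\right) 0 = \left(-72\right) 0 = 0$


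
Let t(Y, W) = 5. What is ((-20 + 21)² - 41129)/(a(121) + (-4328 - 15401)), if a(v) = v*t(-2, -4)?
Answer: 10282/4781 ≈ 2.1506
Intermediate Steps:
a(v) = 5*v (a(v) = v*5 = 5*v)
((-20 + 21)² - 41129)/(a(121) + (-4328 - 15401)) = ((-20 + 21)² - 41129)/(5*121 + (-4328 - 15401)) = (1² - 41129)/(605 - 19729) = (1 - 41129)/(-19124) = -41128*(-1/19124) = 10282/4781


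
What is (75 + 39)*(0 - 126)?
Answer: -14364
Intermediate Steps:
(75 + 39)*(0 - 126) = 114*(-126) = -14364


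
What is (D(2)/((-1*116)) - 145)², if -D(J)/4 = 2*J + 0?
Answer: 17648401/841 ≈ 20985.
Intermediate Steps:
D(J) = -8*J (D(J) = -4*(2*J + 0) = -8*J)
(D(2)/((-1*116)) - 145)² = ((-8*2)/((-1*116)) - 145)² = (-16/(-116) - 145)² = (-16*(-1/116) - 145)² = (4/29 - 145)² = (-4201/29)² = 17648401/841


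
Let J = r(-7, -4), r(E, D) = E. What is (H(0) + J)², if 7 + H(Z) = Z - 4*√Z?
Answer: 196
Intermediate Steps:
J = -7
H(Z) = -7 + Z - 4*√Z (H(Z) = -7 + (Z - 4*√Z) = -7 + Z - 4*√Z)
(H(0) + J)² = ((-7 + 0 - 4*√0) - 7)² = ((-7 + 0 - 4*0) - 7)² = ((-7 + 0 + 0) - 7)² = (-7 - 7)² = (-14)² = 196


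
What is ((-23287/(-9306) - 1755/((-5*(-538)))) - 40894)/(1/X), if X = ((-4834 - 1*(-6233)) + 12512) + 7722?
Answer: -33552747507458/37929 ≈ -8.8462e+8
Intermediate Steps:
X = 21633 (X = ((-4834 + 6233) + 12512) + 7722 = (1399 + 12512) + 7722 = 13911 + 7722 = 21633)
((-23287/(-9306) - 1755/((-5*(-538)))) - 40894)/(1/X) = ((-23287/(-9306) - 1755/((-5*(-538)))) - 40894)/(1/21633) = ((-23287*(-1/9306) - 1755/2690) - 40894)/(1/21633) = ((2117/846 - 1755*1/2690) - 40894)*21633 = ((2117/846 - 351/538) - 40894)*21633 = (210500/113787 - 40894)*21633 = -4652995078/113787*21633 = -33552747507458/37929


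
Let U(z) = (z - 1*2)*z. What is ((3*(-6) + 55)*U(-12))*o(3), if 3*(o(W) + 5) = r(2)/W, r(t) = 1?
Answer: -91168/3 ≈ -30389.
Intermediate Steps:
U(z) = z*(-2 + z) (U(z) = (z - 2)*z = (-2 + z)*z = z*(-2 + z))
o(W) = -5 + 1/(3*W) (o(W) = -5 + (1/W)/3 = -5 + 1/(3*W))
((3*(-6) + 55)*U(-12))*o(3) = ((3*(-6) + 55)*(-12*(-2 - 12)))*(-5 + (⅓)/3) = ((-18 + 55)*(-12*(-14)))*(-5 + (⅓)*(⅓)) = (37*168)*(-5 + ⅑) = 6216*(-44/9) = -91168/3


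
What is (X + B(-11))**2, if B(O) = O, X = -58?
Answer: 4761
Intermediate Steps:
(X + B(-11))**2 = (-58 - 11)**2 = (-69)**2 = 4761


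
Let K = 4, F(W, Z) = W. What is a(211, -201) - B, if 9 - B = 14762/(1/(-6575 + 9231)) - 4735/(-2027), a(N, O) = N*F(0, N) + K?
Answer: 79474351144/2027 ≈ 3.9208e+7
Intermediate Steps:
a(N, O) = 4 (a(N, O) = N*0 + 4 = 0 + 4 = 4)
B = -79474343036/2027 (B = 9 - (14762/(1/(-6575 + 9231)) - 4735/(-2027)) = 9 - (14762/(1/2656) - 4735*(-1/2027)) = 9 - (14762/(1/2656) + 4735/2027) = 9 - (14762*2656 + 4735/2027) = 9 - (39207872 + 4735/2027) = 9 - 1*79474361279/2027 = 9 - 79474361279/2027 = -79474343036/2027 ≈ -3.9208e+7)
a(211, -201) - B = 4 - 1*(-79474343036/2027) = 4 + 79474343036/2027 = 79474351144/2027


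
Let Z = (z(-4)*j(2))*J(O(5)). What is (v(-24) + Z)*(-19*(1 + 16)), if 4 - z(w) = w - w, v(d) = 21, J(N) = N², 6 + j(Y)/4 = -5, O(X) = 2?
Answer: 220609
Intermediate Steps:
j(Y) = -44 (j(Y) = -24 + 4*(-5) = -24 - 20 = -44)
z(w) = 4 (z(w) = 4 - (w - w) = 4 - 1*0 = 4 + 0 = 4)
Z = -704 (Z = (4*(-44))*2² = -176*4 = -704)
(v(-24) + Z)*(-19*(1 + 16)) = (21 - 704)*(-19*(1 + 16)) = -(-12977)*17 = -683*(-323) = 220609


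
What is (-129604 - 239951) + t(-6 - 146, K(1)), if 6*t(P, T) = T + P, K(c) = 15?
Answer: -2217467/6 ≈ -3.6958e+5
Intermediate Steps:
t(P, T) = P/6 + T/6 (t(P, T) = (T + P)/6 = (P + T)/6 = P/6 + T/6)
(-129604 - 239951) + t(-6 - 146, K(1)) = (-129604 - 239951) + ((-6 - 146)/6 + (1/6)*15) = -369555 + ((1/6)*(-152) + 5/2) = -369555 + (-76/3 + 5/2) = -369555 - 137/6 = -2217467/6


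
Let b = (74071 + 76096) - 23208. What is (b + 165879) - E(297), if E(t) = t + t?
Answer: 292244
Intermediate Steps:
E(t) = 2*t
b = 126959 (b = 150167 - 23208 = 126959)
(b + 165879) - E(297) = (126959 + 165879) - 2*297 = 292838 - 1*594 = 292838 - 594 = 292244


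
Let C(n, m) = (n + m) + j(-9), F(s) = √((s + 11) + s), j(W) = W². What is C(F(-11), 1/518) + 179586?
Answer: 93067507/518 + I*√11 ≈ 1.7967e+5 + 3.3166*I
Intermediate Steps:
F(s) = √(11 + 2*s) (F(s) = √((11 + s) + s) = √(11 + 2*s))
C(n, m) = 81 + m + n (C(n, m) = (n + m) + (-9)² = (m + n) + 81 = 81 + m + n)
C(F(-11), 1/518) + 179586 = (81 + 1/518 + √(11 + 2*(-11))) + 179586 = (81 + 1/518 + √(11 - 22)) + 179586 = (81 + 1/518 + √(-11)) + 179586 = (81 + 1/518 + I*√11) + 179586 = (41959/518 + I*√11) + 179586 = 93067507/518 + I*√11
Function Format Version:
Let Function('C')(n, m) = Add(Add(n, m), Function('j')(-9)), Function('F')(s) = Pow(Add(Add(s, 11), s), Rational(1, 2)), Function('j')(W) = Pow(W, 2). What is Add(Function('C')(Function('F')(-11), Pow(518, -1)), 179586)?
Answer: Add(Rational(93067507, 518), Mul(I, Pow(11, Rational(1, 2)))) ≈ Add(1.7967e+5, Mul(3.3166, I))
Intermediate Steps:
Function('F')(s) = Pow(Add(11, Mul(2, s)), Rational(1, 2)) (Function('F')(s) = Pow(Add(Add(11, s), s), Rational(1, 2)) = Pow(Add(11, Mul(2, s)), Rational(1, 2)))
Function('C')(n, m) = Add(81, m, n) (Function('C')(n, m) = Add(Add(n, m), Pow(-9, 2)) = Add(Add(m, n), 81) = Add(81, m, n))
Add(Function('C')(Function('F')(-11), Pow(518, -1)), 179586) = Add(Add(81, Pow(518, -1), Pow(Add(11, Mul(2, -11)), Rational(1, 2))), 179586) = Add(Add(81, Rational(1, 518), Pow(Add(11, -22), Rational(1, 2))), 179586) = Add(Add(81, Rational(1, 518), Pow(-11, Rational(1, 2))), 179586) = Add(Add(81, Rational(1, 518), Mul(I, Pow(11, Rational(1, 2)))), 179586) = Add(Add(Rational(41959, 518), Mul(I, Pow(11, Rational(1, 2)))), 179586) = Add(Rational(93067507, 518), Mul(I, Pow(11, Rational(1, 2))))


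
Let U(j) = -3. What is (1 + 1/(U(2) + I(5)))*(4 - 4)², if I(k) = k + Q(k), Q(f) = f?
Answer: 0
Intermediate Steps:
I(k) = 2*k (I(k) = k + k = 2*k)
(1 + 1/(U(2) + I(5)))*(4 - 4)² = (1 + 1/(-3 + 2*5))*(4 - 4)² = (1 + 1/(-3 + 10))*0² = (1 + 1/7)*0 = (1 + ⅐)*0 = (8/7)*0 = 0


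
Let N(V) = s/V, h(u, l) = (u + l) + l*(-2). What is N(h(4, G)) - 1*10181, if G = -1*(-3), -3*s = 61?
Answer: -30604/3 ≈ -10201.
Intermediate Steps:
s = -61/3 (s = -⅓*61 = -61/3 ≈ -20.333)
G = 3
h(u, l) = u - l (h(u, l) = (l + u) - 2*l = u - l)
N(V) = -61/(3*V)
N(h(4, G)) - 1*10181 = -61/(3*(4 - 1*3)) - 1*10181 = -61/(3*(4 - 3)) - 10181 = -61/3/1 - 10181 = -61/3*1 - 10181 = -61/3 - 10181 = -30604/3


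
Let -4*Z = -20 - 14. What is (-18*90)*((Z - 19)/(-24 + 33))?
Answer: 1890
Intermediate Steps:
Z = 17/2 (Z = -(-20 - 14)/4 = -¼*(-34) = 17/2 ≈ 8.5000)
(-18*90)*((Z - 19)/(-24 + 33)) = (-18*90)*((17/2 - 19)/(-24 + 33)) = -(-17010)/9 = -1620*(-7/6) = 1890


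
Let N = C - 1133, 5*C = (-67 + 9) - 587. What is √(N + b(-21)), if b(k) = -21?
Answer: I*√1283 ≈ 35.819*I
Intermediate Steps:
C = -129 (C = ((-67 + 9) - 587)/5 = (-58 - 587)/5 = (⅕)*(-645) = -129)
N = -1262 (N = -129 - 1133 = -1262)
√(N + b(-21)) = √(-1262 - 21) = √(-1283) = I*√1283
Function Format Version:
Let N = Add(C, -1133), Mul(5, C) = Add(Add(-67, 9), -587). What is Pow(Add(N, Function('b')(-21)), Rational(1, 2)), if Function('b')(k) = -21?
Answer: Mul(I, Pow(1283, Rational(1, 2))) ≈ Mul(35.819, I)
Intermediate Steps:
C = -129 (C = Mul(Rational(1, 5), Add(Add(-67, 9), -587)) = Mul(Rational(1, 5), Add(-58, -587)) = Mul(Rational(1, 5), -645) = -129)
N = -1262 (N = Add(-129, -1133) = -1262)
Pow(Add(N, Function('b')(-21)), Rational(1, 2)) = Pow(Add(-1262, -21), Rational(1, 2)) = Pow(-1283, Rational(1, 2)) = Mul(I, Pow(1283, Rational(1, 2)))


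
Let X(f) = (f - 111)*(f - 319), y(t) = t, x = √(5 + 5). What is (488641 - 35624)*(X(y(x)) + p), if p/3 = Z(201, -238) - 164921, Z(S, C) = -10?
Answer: -208104231358 - 194797310*√10 ≈ -2.0872e+11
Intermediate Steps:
x = √10 ≈ 3.1623
p = -494793 (p = 3*(-10 - 164921) = 3*(-164931) = -494793)
X(f) = (-319 + f)*(-111 + f) (X(f) = (-111 + f)*(-319 + f) = (-319 + f)*(-111 + f))
(488641 - 35624)*(X(y(x)) + p) = (488641 - 35624)*((35409 + (√10)² - 430*√10) - 494793) = 453017*((35409 + 10 - 430*√10) - 494793) = 453017*((35419 - 430*√10) - 494793) = 453017*(-459374 - 430*√10) = -208104231358 - 194797310*√10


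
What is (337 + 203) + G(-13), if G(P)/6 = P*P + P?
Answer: 1476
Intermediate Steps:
G(P) = 6*P + 6*P² (G(P) = 6*(P*P + P) = 6*(P² + P) = 6*(P + P²) = 6*P + 6*P²)
(337 + 203) + G(-13) = (337 + 203) + 6*(-13)*(1 - 13) = 540 + 6*(-13)*(-12) = 540 + 936 = 1476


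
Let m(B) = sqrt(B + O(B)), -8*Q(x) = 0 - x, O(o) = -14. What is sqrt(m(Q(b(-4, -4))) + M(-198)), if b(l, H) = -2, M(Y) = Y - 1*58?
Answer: sqrt(-1024 + 2*I*sqrt(57))/2 ≈ 0.11796 + 16.0*I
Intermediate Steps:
M(Y) = -58 + Y (M(Y) = Y - 58 = -58 + Y)
Q(x) = x/8 (Q(x) = -(0 - x)/8 = -(-1)*x/8 = x/8)
m(B) = sqrt(-14 + B) (m(B) = sqrt(B - 14) = sqrt(-14 + B))
sqrt(m(Q(b(-4, -4))) + M(-198)) = sqrt(sqrt(-14 + (1/8)*(-2)) + (-58 - 198)) = sqrt(sqrt(-14 - 1/4) - 256) = sqrt(sqrt(-57/4) - 256) = sqrt(I*sqrt(57)/2 - 256) = sqrt(-256 + I*sqrt(57)/2)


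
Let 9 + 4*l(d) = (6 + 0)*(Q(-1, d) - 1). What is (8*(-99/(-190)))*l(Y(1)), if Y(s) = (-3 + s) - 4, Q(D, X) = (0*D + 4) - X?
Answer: 891/19 ≈ 46.895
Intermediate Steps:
Q(D, X) = 4 - X (Q(D, X) = (0 + 4) - X = 4 - X)
Y(s) = -7 + s
l(d) = 9/4 - 3*d/2 (l(d) = -9/4 + ((6 + 0)*((4 - d) - 1))/4 = -9/4 + (6*(3 - d))/4 = -9/4 + (18 - 6*d)/4 = -9/4 + (9/2 - 3*d/2) = 9/4 - 3*d/2)
(8*(-99/(-190)))*l(Y(1)) = (8*(-99/(-190)))*(9/4 - 3*(-7 + 1)/2) = (8*(-99*(-1/190)))*(9/4 - 3/2*(-6)) = (8*(99/190))*(9/4 + 9) = (396/95)*(45/4) = 891/19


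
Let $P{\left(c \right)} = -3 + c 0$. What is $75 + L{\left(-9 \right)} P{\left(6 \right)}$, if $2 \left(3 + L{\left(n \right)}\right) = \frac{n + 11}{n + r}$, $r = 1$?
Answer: $\frac{675}{8} \approx 84.375$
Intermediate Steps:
$L{\left(n \right)} = -3 + \frac{11 + n}{2 \left(1 + n\right)}$ ($L{\left(n \right)} = -3 + \frac{\left(n + 11\right) \frac{1}{n + 1}}{2} = -3 + \frac{\left(11 + n\right) \frac{1}{1 + n}}{2} = -3 + \frac{\frac{1}{1 + n} \left(11 + n\right)}{2} = -3 + \frac{11 + n}{2 \left(1 + n\right)}$)
$P{\left(c \right)} = -3$ ($P{\left(c \right)} = -3 + 0 = -3$)
$75 + L{\left(-9 \right)} P{\left(6 \right)} = 75 + \frac{5 \left(1 - -9\right)}{2 \left(1 - 9\right)} \left(-3\right) = 75 + \frac{5 \left(1 + 9\right)}{2 \left(-8\right)} \left(-3\right) = 75 + \frac{5}{2} \left(- \frac{1}{8}\right) 10 \left(-3\right) = 75 - - \frac{75}{8} = 75 + \frac{75}{8} = \frac{675}{8}$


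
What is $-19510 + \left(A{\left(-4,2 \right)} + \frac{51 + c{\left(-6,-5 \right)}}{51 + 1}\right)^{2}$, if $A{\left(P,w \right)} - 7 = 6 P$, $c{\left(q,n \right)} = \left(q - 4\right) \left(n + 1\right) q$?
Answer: $- \frac{51603711}{2704} \approx -19084.0$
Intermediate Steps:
$c{\left(q,n \right)} = q \left(1 + n\right) \left(-4 + q\right)$ ($c{\left(q,n \right)} = \left(-4 + q\right) \left(1 + n\right) q = \left(1 + n\right) \left(-4 + q\right) q = q \left(1 + n\right) \left(-4 + q\right)$)
$A{\left(P,w \right)} = 7 + 6 P$
$-19510 + \left(A{\left(-4,2 \right)} + \frac{51 + c{\left(-6,-5 \right)}}{51 + 1}\right)^{2} = -19510 + \left(\left(7 + 6 \left(-4\right)\right) + \frac{51 - 6 \left(-4 - 6 - -20 - -30\right)}{51 + 1}\right)^{2} = -19510 + \left(\left(7 - 24\right) + \frac{51 - 6 \left(-4 - 6 + 20 + 30\right)}{52}\right)^{2} = -19510 + \left(-17 + \left(51 - 240\right) \frac{1}{52}\right)^{2} = -19510 + \left(-17 - \frac{189}{52}\right)^{2} = -19510 + \left(- \frac{1073}{52}\right)^{2} = -19510 + \frac{1151329}{2704} = - \frac{51603711}{2704}$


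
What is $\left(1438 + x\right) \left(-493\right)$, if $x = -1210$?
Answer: $-112404$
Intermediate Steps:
$\left(1438 + x\right) \left(-493\right) = \left(1438 - 1210\right) \left(-493\right) = 228 \left(-493\right) = -112404$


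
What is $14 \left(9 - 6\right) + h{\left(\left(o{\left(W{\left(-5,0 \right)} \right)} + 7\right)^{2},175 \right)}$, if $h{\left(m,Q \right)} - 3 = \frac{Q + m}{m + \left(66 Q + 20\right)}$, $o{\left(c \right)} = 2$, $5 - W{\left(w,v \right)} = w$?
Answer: $\frac{524551}{11651} \approx 45.022$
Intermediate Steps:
$W{\left(w,v \right)} = 5 - w$
$h{\left(m,Q \right)} = 3 + \frac{Q + m}{20 + m + 66 Q}$ ($h{\left(m,Q \right)} = 3 + \frac{Q + m}{m + \left(66 Q + 20\right)} = 3 + \frac{Q + m}{m + \left(20 + 66 Q\right)} = 3 + \frac{Q + m}{20 + m + 66 Q}$)
$14 \left(9 - 6\right) + h{\left(\left(o{\left(W{\left(-5,0 \right)} \right)} + 7\right)^{2},175 \right)} = 14 \left(9 - 6\right) + \frac{60 + 4 \left(2 + 7\right)^{2} + 199 \cdot 175}{20 + \left(2 + 7\right)^{2} + 66 \cdot 175} = 14 \cdot 3 + \frac{60 + 4 \cdot 9^{2} + 34825}{20 + 9^{2} + 11550} = 42 + \frac{60 + 4 \cdot 81 + 34825}{20 + 81 + 11550} = 42 + \frac{60 + 324 + 34825}{11651} = 42 + \frac{1}{11651} \cdot 35209 = 42 + \frac{35209}{11651} = \frac{524551}{11651}$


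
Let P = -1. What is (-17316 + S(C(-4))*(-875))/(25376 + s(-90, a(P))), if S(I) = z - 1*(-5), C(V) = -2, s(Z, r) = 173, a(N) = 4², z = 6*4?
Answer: -42691/25549 ≈ -1.6709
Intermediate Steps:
z = 24
a(N) = 16
S(I) = 29 (S(I) = 24 - 1*(-5) = 24 + 5 = 29)
(-17316 + S(C(-4))*(-875))/(25376 + s(-90, a(P))) = (-17316 + 29*(-875))/(25376 + 173) = (-17316 - 25375)/25549 = -42691*1/25549 = -42691/25549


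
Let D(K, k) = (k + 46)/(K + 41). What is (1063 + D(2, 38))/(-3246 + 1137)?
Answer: -45793/90687 ≈ -0.50496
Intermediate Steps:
D(K, k) = (46 + k)/(41 + K)
(1063 + D(2, 38))/(-3246 + 1137) = (1063 + (46 + 38)/(41 + 2))/(-3246 + 1137) = (1063 + 84/43)/(-2109) = (1063 + (1/43)*84)*(-1/2109) = (1063 + 84/43)*(-1/2109) = (45793/43)*(-1/2109) = -45793/90687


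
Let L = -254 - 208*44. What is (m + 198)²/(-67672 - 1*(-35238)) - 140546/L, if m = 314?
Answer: 523185625/76268551 ≈ 6.8598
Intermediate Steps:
L = -9406 (L = -254 - 9152 = -9406)
(m + 198)²/(-67672 - 1*(-35238)) - 140546/L = (314 + 198)²/(-67672 - 1*(-35238)) - 140546/(-9406) = 512²/(-67672 + 35238) - 140546*(-1/9406) = 262144/(-32434) + 70273/4703 = 262144*(-1/32434) + 70273/4703 = -131072/16217 + 70273/4703 = 523185625/76268551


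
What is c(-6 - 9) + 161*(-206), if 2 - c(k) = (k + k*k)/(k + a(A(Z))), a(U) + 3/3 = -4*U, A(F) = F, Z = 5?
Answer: -198949/6 ≈ -33158.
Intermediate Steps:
a(U) = -1 - 4*U
c(k) = 2 - (k + k²)/(-21 + k) (c(k) = 2 - (k + k*k)/(k + (-1 - 4*5)) = 2 - (k + k²)/(k + (-1 - 20)) = 2 - (k + k²)/(k - 21) = 2 - (k + k²)/(-21 + k))
c(-6 - 9) + 161*(-206) = (-42 + (-6 - 9) - (-6 - 9)²)/(-21 + (-6 - 9)) + 161*(-206) = (-42 - 15 - 1*(-15)²)/(-21 - 15) - 33166 = (-42 - 15 - 1*225)/(-36) - 33166 = -(-42 - 15 - 225)/36 - 33166 = -1/36*(-282) - 33166 = 47/6 - 33166 = -198949/6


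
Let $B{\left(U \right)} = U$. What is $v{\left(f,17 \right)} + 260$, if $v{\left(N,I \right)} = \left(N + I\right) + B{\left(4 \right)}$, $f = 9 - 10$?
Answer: $280$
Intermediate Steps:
$f = -1$ ($f = 9 - 10 = -1$)
$v{\left(N,I \right)} = 4 + I + N$ ($v{\left(N,I \right)} = \left(N + I\right) + 4 = \left(I + N\right) + 4 = 4 + I + N$)
$v{\left(f,17 \right)} + 260 = \left(4 + 17 - 1\right) + 260 = 20 + 260 = 280$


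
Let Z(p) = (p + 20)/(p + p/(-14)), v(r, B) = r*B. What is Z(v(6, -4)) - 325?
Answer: -12668/39 ≈ -324.82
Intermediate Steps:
v(r, B) = B*r
Z(p) = 14*(20 + p)/(13*p) (Z(p) = (20 + p)/(p + p*(-1/14)) = (20 + p)/(p - p/14) = (20 + p)/((13*p/14)) = (20 + p)*(14/(13*p)) = 14*(20 + p)/(13*p))
Z(v(6, -4)) - 325 = 14*(20 - 4*6)/(13*((-4*6))) - 325 = (14/13)*(20 - 24)/(-24) - 325 = (14/13)*(-1/24)*(-4) - 325 = 7/39 - 325 = -12668/39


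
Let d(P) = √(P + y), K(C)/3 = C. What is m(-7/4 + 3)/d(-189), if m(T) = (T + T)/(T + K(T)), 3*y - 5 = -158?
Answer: -I*√15/120 ≈ -0.032275*I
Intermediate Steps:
y = -51 (y = 5/3 + (⅓)*(-158) = 5/3 - 158/3 = -51)
K(C) = 3*C
d(P) = √(-51 + P) (d(P) = √(P - 51) = √(-51 + P))
m(T) = ½ (m(T) = (T + T)/(T + 3*T) = (2*T)/((4*T)) = (2*T)*(1/(4*T)) = ½)
m(-7/4 + 3)/d(-189) = 1/(2*(√(-51 - 189))) = 1/(2*(√(-240))) = 1/(2*((4*I*√15))) = (-I*√15/60)/2 = -I*√15/120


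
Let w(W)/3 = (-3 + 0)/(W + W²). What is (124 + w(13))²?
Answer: 508908481/33124 ≈ 15364.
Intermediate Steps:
w(W) = -9/(W + W²) (w(W) = 3*((-3 + 0)/(W + W²)) = 3*(-3/(W + W²)) = -9/(W + W²))
(124 + w(13))² = (124 - 9/(13*(1 + 13)))² = (124 - 9*1/13/14)² = (124 - 9*1/13*1/14)² = (124 - 9/182)² = (22559/182)² = 508908481/33124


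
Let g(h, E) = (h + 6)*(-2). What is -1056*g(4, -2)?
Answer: 21120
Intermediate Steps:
g(h, E) = -12 - 2*h (g(h, E) = (6 + h)*(-2) = -12 - 2*h)
-1056*g(4, -2) = -1056*(-12 - 2*4) = -1056*(-12 - 8) = -1056*(-20) = 21120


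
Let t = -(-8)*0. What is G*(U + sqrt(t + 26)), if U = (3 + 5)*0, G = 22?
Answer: 22*sqrt(26) ≈ 112.18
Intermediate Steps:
t = 0 (t = -4*0 = 0)
U = 0 (U = 8*0 = 0)
G*(U + sqrt(t + 26)) = 22*(0 + sqrt(0 + 26)) = 22*(0 + sqrt(26)) = 22*sqrt(26)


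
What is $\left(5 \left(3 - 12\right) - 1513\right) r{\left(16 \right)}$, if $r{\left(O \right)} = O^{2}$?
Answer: $-398848$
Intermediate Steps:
$\left(5 \left(3 - 12\right) - 1513\right) r{\left(16 \right)} = \left(5 \left(3 - 12\right) - 1513\right) 16^{2} = \left(5 \left(-9\right) - 1513\right) 256 = \left(-45 - 1513\right) 256 = \left(-1558\right) 256 = -398848$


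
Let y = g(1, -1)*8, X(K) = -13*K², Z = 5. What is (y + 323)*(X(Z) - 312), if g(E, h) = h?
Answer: -200655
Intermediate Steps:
y = -8 (y = -1*8 = -8)
(y + 323)*(X(Z) - 312) = (-8 + 323)*(-13*5² - 312) = 315*(-13*25 - 312) = 315*(-325 - 312) = 315*(-637) = -200655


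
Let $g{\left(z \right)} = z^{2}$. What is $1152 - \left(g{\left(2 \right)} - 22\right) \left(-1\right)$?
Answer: $1134$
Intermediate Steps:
$1152 - \left(g{\left(2 \right)} - 22\right) \left(-1\right) = 1152 - \left(2^{2} - 22\right) \left(-1\right) = 1152 - \left(4 - 22\right) \left(-1\right) = 1152 - \left(-18\right) \left(-1\right) = 1152 - 18 = 1134$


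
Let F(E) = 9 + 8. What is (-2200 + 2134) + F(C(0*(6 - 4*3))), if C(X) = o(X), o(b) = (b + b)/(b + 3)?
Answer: -49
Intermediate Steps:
o(b) = 2*b/(3 + b) (o(b) = (2*b)/(3 + b) = 2*b/(3 + b))
C(X) = 2*X/(3 + X)
F(E) = 17
(-2200 + 2134) + F(C(0*(6 - 4*3))) = (-2200 + 2134) + 17 = -66 + 17 = -49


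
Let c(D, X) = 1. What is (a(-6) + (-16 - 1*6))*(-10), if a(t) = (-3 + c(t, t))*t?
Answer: 100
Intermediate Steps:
a(t) = -2*t (a(t) = (-3 + 1)*t = -2*t)
(a(-6) + (-16 - 1*6))*(-10) = (-2*(-6) + (-16 - 1*6))*(-10) = (12 + (-16 - 6))*(-10) = (12 - 22)*(-10) = -10*(-10) = 100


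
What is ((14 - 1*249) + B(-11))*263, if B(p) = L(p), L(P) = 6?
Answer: -60227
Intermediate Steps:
B(p) = 6
((14 - 1*249) + B(-11))*263 = ((14 - 1*249) + 6)*263 = ((14 - 249) + 6)*263 = (-235 + 6)*263 = -229*263 = -60227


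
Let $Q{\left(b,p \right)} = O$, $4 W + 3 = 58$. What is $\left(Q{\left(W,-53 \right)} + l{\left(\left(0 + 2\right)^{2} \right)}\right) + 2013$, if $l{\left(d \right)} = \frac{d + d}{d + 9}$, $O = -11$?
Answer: $\frac{26034}{13} \approx 2002.6$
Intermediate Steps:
$W = \frac{55}{4}$ ($W = - \frac{3}{4} + \frac{1}{4} \cdot 58 = - \frac{3}{4} + \frac{29}{2} = \frac{55}{4} \approx 13.75$)
$Q{\left(b,p \right)} = -11$
$l{\left(d \right)} = \frac{2 d}{9 + d}$
$\left(Q{\left(W,-53 \right)} + l{\left(\left(0 + 2\right)^{2} \right)}\right) + 2013 = \left(-11 + \frac{2 \left(0 + 2\right)^{2}}{9 + \left(0 + 2\right)^{2}}\right) + 2013 = \left(-11 + \frac{2 \cdot 2^{2}}{9 + 2^{2}}\right) + 2013 = \left(-11 + 2 \cdot 4 \frac{1}{9 + 4}\right) + 2013 = \left(-11 + 2 \cdot 4 \cdot \frac{1}{13}\right) + 2013 = \left(-11 + \frac{8}{13}\right) + 2013 = - \frac{135}{13} + 2013 = \frac{26034}{13}$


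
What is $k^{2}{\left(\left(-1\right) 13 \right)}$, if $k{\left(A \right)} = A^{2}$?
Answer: $28561$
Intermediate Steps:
$k^{2}{\left(\left(-1\right) 13 \right)} = \left(\left(\left(-1\right) 13\right)^{2}\right)^{2} = \left(\left(-13\right)^{2}\right)^{2} = 169^{2} = 28561$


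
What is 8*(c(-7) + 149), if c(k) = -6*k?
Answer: 1528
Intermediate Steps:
8*(c(-7) + 149) = 8*(-6*(-7) + 149) = 8*(42 + 149) = 8*191 = 1528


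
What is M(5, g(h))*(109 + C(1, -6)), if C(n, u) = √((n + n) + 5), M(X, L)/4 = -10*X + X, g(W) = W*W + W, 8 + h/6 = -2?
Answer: -19620 - 180*√7 ≈ -20096.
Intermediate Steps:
h = -60 (h = -48 + 6*(-2) = -48 - 12 = -60)
g(W) = W + W² (g(W) = W² + W = W + W²)
M(X, L) = -36*X (M(X, L) = 4*(-10*X + X) = 4*(-9*X) = -36*X)
C(n, u) = √(5 + 2*n) (C(n, u) = √(2*n + 5) = √(5 + 2*n))
M(5, g(h))*(109 + C(1, -6)) = (-36*5)*(109 + √(5 + 2*1)) = -180*(109 + √(5 + 2)) = -180*(109 + √7) = -19620 - 180*√7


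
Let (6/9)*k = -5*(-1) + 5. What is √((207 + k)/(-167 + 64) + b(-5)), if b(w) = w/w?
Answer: I*√12257/103 ≈ 1.0749*I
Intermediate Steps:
k = 15 (k = 3*(-5*(-1) + 5)/2 = 3*(5 + 5)/2 = (3/2)*10 = 15)
b(w) = 1
√((207 + k)/(-167 + 64) + b(-5)) = √((207 + 15)/(-167 + 64) + 1) = √(222/(-103) + 1) = √(222*(-1/103) + 1) = √(-222/103 + 1) = √(-119/103) = I*√12257/103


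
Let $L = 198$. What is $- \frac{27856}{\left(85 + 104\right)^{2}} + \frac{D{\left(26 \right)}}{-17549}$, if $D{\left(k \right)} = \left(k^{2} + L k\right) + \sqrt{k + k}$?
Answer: $- \frac{99554864}{89552547} - \frac{2 \sqrt{13}}{17549} \approx -1.1121$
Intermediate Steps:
$D{\left(k \right)} = k^{2} + 198 k + \sqrt{2} \sqrt{k}$ ($D{\left(k \right)} = \left(k^{2} + 198 k\right) + \sqrt{k + k} = \left(k^{2} + 198 k\right) + \sqrt{2 k} = \left(k^{2} + 198 k\right) + \sqrt{2} \sqrt{k} = k^{2} + 198 k + \sqrt{2} \sqrt{k}$)
$- \frac{27856}{\left(85 + 104\right)^{2}} + \frac{D{\left(26 \right)}}{-17549} = - \frac{27856}{\left(85 + 104\right)^{2}} + \frac{26^{2} + 198 \cdot 26 + \sqrt{2} \sqrt{26}}{-17549} = - \frac{27856}{189^{2}} + \left(676 + 5148 + 2 \sqrt{13}\right) \left(- \frac{1}{17549}\right) = - \frac{27856}{35721} + \left(5824 + 2 \sqrt{13}\right) \left(- \frac{1}{17549}\right) = \left(-27856\right) \frac{1}{35721} - \left(\frac{832}{2507} + \frac{2 \sqrt{13}}{17549}\right) = - \frac{27856}{35721} - \left(\frac{832}{2507} + \frac{2 \sqrt{13}}{17549}\right) = - \frac{99554864}{89552547} - \frac{2 \sqrt{13}}{17549}$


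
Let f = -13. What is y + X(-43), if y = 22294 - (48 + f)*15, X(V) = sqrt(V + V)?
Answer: 21769 + I*sqrt(86) ≈ 21769.0 + 9.2736*I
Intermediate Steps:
X(V) = sqrt(2)*sqrt(V) (X(V) = sqrt(2*V) = sqrt(2)*sqrt(V))
y = 21769 (y = 22294 - (48 - 13)*15 = 22294 - 35*15 = 22294 - 1*525 = 22294 - 525 = 21769)
y + X(-43) = 21769 + sqrt(2)*sqrt(-43) = 21769 + sqrt(2)*(I*sqrt(43)) = 21769 + I*sqrt(86)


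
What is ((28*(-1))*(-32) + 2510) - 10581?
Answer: -7175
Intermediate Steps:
((28*(-1))*(-32) + 2510) - 10581 = (-28*(-32) + 2510) - 10581 = (896 + 2510) - 10581 = 3406 - 10581 = -7175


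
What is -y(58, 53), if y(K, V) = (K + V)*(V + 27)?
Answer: -8880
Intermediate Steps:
y(K, V) = (27 + V)*(K + V) (y(K, V) = (K + V)*(27 + V) = (27 + V)*(K + V))
-y(58, 53) = -(53**2 + 27*58 + 27*53 + 58*53) = -(2809 + 1566 + 1431 + 3074) = -1*8880 = -8880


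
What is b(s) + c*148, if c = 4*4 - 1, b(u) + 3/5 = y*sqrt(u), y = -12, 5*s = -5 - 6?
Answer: 11097/5 - 12*I*sqrt(55)/5 ≈ 2219.4 - 17.799*I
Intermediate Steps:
s = -11/5 (s = (-5 - 6)/5 = (1/5)*(-11) = -11/5 ≈ -2.2000)
b(u) = -3/5 - 12*sqrt(u)
c = 15 (c = 16 - 1 = 15)
b(s) + c*148 = (-3/5 - 12*I*sqrt(55)/5) + 15*148 = (-3/5 - 12*I*sqrt(55)/5) + 2220 = 11097/5 - 12*I*sqrt(55)/5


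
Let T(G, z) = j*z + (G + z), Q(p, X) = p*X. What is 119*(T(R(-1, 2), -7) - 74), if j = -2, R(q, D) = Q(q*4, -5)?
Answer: -5593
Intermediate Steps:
Q(p, X) = X*p
R(q, D) = -20*q (R(q, D) = -5*q*4 = -20*q)
T(G, z) = G - z (T(G, z) = -2*z + (G + z) = G - z)
119*(T(R(-1, 2), -7) - 74) = 119*((-20*(-1) - 1*(-7)) - 74) = 119*((20 + 7) - 74) = 119*(27 - 74) = 119*(-47) = -5593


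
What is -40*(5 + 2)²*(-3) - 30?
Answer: 5850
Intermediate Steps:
-40*(5 + 2)²*(-3) - 30 = -40*7²*(-3) - 30 = -1960*(-3) - 30 = -40*(-147) - 30 = 5880 - 30 = 5850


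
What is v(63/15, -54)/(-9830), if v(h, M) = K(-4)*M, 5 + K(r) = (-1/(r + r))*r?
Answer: -297/9830 ≈ -0.030214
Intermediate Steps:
K(r) = -11/2 (K(r) = -5 + (-1/(r + r))*r = -5 + (-1/(2*r))*r = -5 - ½ = -11/2)
v(h, M) = -11*M/2
v(63/15, -54)/(-9830) = -11/2*(-54)/(-9830) = 297*(-1/9830) = -297/9830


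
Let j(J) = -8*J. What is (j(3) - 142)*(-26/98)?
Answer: 2158/49 ≈ 44.041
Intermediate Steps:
(j(3) - 142)*(-26/98) = (-8*3 - 142)*(-26/98) = (-24 - 142)*(-26*1/98) = -166*(-13/49) = 2158/49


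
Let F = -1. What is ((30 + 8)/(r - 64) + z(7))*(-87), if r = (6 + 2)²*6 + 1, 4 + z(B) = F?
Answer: 45443/107 ≈ 424.70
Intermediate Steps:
z(B) = -5 (z(B) = -4 - 1 = -5)
r = 385 (r = 8²*6 + 1 = 64*6 + 1 = 384 + 1 = 385)
((30 + 8)/(r - 64) + z(7))*(-87) = ((30 + 8)/(385 - 64) - 5)*(-87) = (38/321 - 5)*(-87) = -1567/321*(-87) = 45443/107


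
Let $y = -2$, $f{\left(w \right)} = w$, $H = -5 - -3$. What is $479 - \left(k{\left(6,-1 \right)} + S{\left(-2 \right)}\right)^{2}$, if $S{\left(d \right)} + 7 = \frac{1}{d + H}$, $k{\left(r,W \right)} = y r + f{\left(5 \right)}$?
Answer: $\frac{4415}{16} \approx 275.94$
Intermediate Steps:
$H = -2$ ($H = -5 + 3 = -2$)
$k{\left(r,W \right)} = 5 - 2 r$ ($k{\left(r,W \right)} = - 2 r + 5 = 5 - 2 r$)
$S{\left(d \right)} = -7 + \frac{1}{-2 + d}$ ($S{\left(d \right)} = -7 + \frac{1}{d - 2} = -7 + \frac{1}{-2 + d}$)
$479 - \left(k{\left(6,-1 \right)} + S{\left(-2 \right)}\right)^{2} = 479 - \left(\left(5 - 12\right) + \frac{15 - -14}{-2 - 2}\right)^{2} = 479 - \left(\left(5 - 12\right) + \frac{15 + 14}{-4}\right)^{2} = 479 - \left(-7 - \frac{29}{4}\right)^{2} = 479 - \left(- \frac{57}{4}\right)^{2} = 479 - \frac{3249}{16} = \frac{4415}{16}$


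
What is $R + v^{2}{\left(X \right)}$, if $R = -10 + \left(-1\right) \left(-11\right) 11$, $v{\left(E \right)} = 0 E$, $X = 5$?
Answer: $111$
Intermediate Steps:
$v{\left(E \right)} = 0$
$R = 111$ ($R = -10 + 11 \cdot 11 = -10 + 121 = 111$)
$R + v^{2}{\left(X \right)} = 111 + 0^{2} = 111 + 0 = 111$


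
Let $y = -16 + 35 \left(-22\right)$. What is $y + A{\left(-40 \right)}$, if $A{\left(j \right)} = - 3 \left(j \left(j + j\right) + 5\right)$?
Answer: $-10401$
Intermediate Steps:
$y = -786$ ($y = -16 - 770 = -786$)
$A{\left(j \right)} = -15 - 6 j^{2}$ ($A{\left(j \right)} = - 3 \left(j 2 j + 5\right) = - 3 \left(2 j^{2} + 5\right) = - 3 \left(5 + 2 j^{2}\right) = -15 - 6 j^{2}$)
$y + A{\left(-40 \right)} = -786 - \left(15 + 6 \left(-40\right)^{2}\right) = -786 - 9615 = -10401$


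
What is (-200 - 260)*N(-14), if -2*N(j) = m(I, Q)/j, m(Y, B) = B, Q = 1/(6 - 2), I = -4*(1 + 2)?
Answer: -115/28 ≈ -4.1071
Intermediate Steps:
I = -12 (I = -4*3 = -12)
Q = ¼ (Q = 1/4 = ¼ ≈ 0.25000)
N(j) = -1/(8*j)
(-200 - 260)*N(-14) = (-200 - 260)*(-⅛/(-14)) = -(-115)*(-1)/(2*14) = -460*1/112 = -115/28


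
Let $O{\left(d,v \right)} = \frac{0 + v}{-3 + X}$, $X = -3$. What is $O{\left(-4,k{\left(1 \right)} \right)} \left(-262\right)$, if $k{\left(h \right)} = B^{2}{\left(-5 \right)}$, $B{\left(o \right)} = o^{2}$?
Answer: $\frac{81875}{3} \approx 27292.0$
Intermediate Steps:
$k{\left(h \right)} = 625$ ($k{\left(h \right)} = \left(\left(-5\right)^{2}\right)^{2} = 25^{2} = 625$)
$O{\left(d,v \right)} = - \frac{v}{6}$ ($O{\left(d,v \right)} = \frac{0 + v}{-3 - 3} = \frac{v}{-6} = v \left(- \frac{1}{6}\right) = - \frac{v}{6}$)
$O{\left(-4,k{\left(1 \right)} \right)} \left(-262\right) = \left(- \frac{1}{6}\right) 625 \left(-262\right) = \left(- \frac{625}{6}\right) \left(-262\right) = \frac{81875}{3}$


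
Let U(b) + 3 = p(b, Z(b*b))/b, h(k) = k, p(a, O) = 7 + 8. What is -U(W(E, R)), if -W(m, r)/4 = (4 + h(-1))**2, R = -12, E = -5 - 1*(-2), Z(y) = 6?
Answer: 41/12 ≈ 3.4167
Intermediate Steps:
E = -3 (E = -5 + 2 = -3)
p(a, O) = 15
W(m, r) = -36 (W(m, r) = -4*(4 - 1)**2 = -4*3**2 = -4*9 = -36)
U(b) = -3 + 15/b
-U(W(E, R)) = -(-3 + 15/(-36)) = -(-3 + 15*(-1/36)) = -(-3 - 5/12) = -1*(-41/12) = 41/12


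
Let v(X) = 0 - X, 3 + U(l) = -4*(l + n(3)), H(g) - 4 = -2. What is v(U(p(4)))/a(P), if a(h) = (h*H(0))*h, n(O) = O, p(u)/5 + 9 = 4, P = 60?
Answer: -17/1440 ≈ -0.011806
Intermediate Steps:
p(u) = -25 (p(u) = -45 + 5*4 = -45 + 20 = -25)
H(g) = 2 (H(g) = 4 - 2 = 2)
a(h) = 2*h² (a(h) = (h*2)*h = (2*h)*h = 2*h²)
U(l) = -15 - 4*l (U(l) = -3 - 4*(l + 3) = -3 - 4*(3 + l) = -3 + (-12 - 4*l) = -15 - 4*l)
v(X) = -X
v(U(p(4)))/a(P) = (-(-15 - 4*(-25)))/((2*60²)) = (-(-15 + 100))/((2*3600)) = -1*85/7200 = -85*1/7200 = -17/1440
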